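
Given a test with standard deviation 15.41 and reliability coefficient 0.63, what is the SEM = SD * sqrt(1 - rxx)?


SEM = SD * sqrt(1 - rxx)
SEM = 15.41 * sqrt(1 - 0.63)
SEM = 15.41 * sqrt(0.37) = 15.41 * 0.608276
SEM = 9.3735

9.3735


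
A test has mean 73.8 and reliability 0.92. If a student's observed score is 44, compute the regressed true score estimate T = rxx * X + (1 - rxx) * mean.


T_est = rxx * X + (1 - rxx) * mean
T_est = 0.92 * 44 + 0.08 * 73.8
T_est = 40.48 + 5.904
T_est = 46.384

46.384


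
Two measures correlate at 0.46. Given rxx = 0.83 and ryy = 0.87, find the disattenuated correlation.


r_corrected = rxy / sqrt(rxx * ryy)
= 0.46 / sqrt(0.83 * 0.87)
= 0.46 / sqrt(0.7221)
= 0.46 / 0.849765
r_corrected = 0.5413

0.5413


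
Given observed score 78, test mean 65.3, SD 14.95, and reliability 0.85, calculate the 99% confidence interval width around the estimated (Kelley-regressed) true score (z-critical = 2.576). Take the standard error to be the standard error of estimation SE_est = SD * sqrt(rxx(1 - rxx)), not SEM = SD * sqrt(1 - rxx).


True score estimate = 0.85*78 + 0.15*65.3 = 76.095
SE_est = SD * sqrt(rxx * (1 - rxx)) = 14.95 * sqrt(0.85 * 0.15) = 14.95 * sqrt(0.1275) = 5.338218
CI = T_est +/- z * SE_est, so width = 2 * z * SE_est = 2 * 2.576 * 5.338218
Width = 27.5025

27.5025


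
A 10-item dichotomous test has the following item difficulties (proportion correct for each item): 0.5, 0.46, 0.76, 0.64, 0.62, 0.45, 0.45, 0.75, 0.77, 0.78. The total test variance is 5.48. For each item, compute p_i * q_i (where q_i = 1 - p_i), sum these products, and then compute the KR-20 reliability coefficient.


For each item, compute p_i * q_i:
  Item 1: 0.5 * 0.5 = 0.25
  Item 2: 0.46 * 0.54 = 0.2484
  Item 3: 0.76 * 0.24 = 0.1824
  Item 4: 0.64 * 0.36 = 0.2304
  Item 5: 0.62 * 0.38 = 0.2356
  Item 6: 0.45 * 0.55 = 0.2475
  Item 7: 0.45 * 0.55 = 0.2475
  Item 8: 0.75 * 0.25 = 0.1875
  Item 9: 0.77 * 0.23 = 0.1771
  Item 10: 0.78 * 0.22 = 0.1716
Sum(p_i * q_i) = 0.25 + 0.2484 + 0.1824 + 0.2304 + 0.2356 + 0.2475 + 0.2475 + 0.1875 + 0.1771 + 0.1716 = 2.178
KR-20 = (k/(k-1)) * (1 - Sum(p_i*q_i) / Var_total)
= (10/9) * (1 - 2.178/5.48)
= 1.1111 * 0.6026
KR-20 = 0.6695

0.6695


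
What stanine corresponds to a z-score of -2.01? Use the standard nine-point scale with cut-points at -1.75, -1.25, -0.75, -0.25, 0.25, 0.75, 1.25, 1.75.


Stanine boundaries: [-1.75, -1.25, -0.75, -0.25, 0.25, 0.75, 1.25, 1.75]
z = -2.01
Check each boundary:
  z < -1.75
  z < -1.25
  z < -0.75
  z < -0.25
  z < 0.25
  z < 0.75
  z < 1.25
  z < 1.75
Highest qualifying boundary gives stanine = 1

1


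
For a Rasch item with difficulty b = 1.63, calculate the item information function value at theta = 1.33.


P = 1/(1+exp(-(1.33-1.63))) = 0.4256
I = P*(1-P) = 0.4256 * 0.5744
I = 0.2445

0.2445


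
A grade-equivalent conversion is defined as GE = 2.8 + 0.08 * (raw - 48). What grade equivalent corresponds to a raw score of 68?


raw - median = 68 - 48 = 20
slope * diff = 0.08 * 20 = 1.6
GE = 2.8 + 1.6
GE = 4.4

4.4


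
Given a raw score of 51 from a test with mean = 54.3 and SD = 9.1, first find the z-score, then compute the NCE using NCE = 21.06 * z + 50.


z = (X - mean) / SD = (51 - 54.3) / 9.1
z = -3.3 / 9.1
z = -0.3626
NCE = NCE = 21.06z + 50
Carry z at full precision (z = -3.3 / 9.1) into the conversion:
NCE = 21.06 * (-3.3 / 9.1) + 50 = -69.498 / 9.1 + 50
NCE = -7.6371 + 50
NCE = 42.3629

42.3629


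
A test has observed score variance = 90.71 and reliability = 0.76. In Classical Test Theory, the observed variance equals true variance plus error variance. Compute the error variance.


var_true = rxx * var_obs = 0.76 * 90.71 = 68.9396
var_error = var_obs - var_true
var_error = 90.71 - 68.9396
var_error = 21.7704

21.7704


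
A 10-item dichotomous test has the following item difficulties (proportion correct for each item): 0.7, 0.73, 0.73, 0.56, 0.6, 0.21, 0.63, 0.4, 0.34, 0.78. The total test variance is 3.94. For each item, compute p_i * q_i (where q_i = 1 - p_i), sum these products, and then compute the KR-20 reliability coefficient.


For each item, compute p_i * q_i:
  Item 1: 0.7 * 0.3 = 0.21
  Item 2: 0.73 * 0.27 = 0.1971
  Item 3: 0.73 * 0.27 = 0.1971
  Item 4: 0.56 * 0.44 = 0.2464
  Item 5: 0.6 * 0.4 = 0.24
  Item 6: 0.21 * 0.79 = 0.1659
  Item 7: 0.63 * 0.37 = 0.2331
  Item 8: 0.4 * 0.6 = 0.24
  Item 9: 0.34 * 0.66 = 0.2244
  Item 10: 0.78 * 0.22 = 0.1716
Sum(p_i * q_i) = 0.21 + 0.1971 + 0.1971 + 0.2464 + 0.24 + 0.1659 + 0.2331 + 0.24 + 0.2244 + 0.1716 = 2.1256
KR-20 = (k/(k-1)) * (1 - Sum(p_i*q_i) / Var_total)
= (10/9) * (1 - 2.1256/3.94)
= 1.1111 * 0.4605
KR-20 = 0.5117

0.5117


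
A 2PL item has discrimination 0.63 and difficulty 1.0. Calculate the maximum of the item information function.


For 2PL, max info at theta = b = 1.0
I_max = a^2 / 4 = 0.63^2 / 4
= 0.3969 / 4
I_max = 0.0992

0.0992


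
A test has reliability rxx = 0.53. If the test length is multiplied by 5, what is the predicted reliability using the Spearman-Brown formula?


r_new = (n * rxx) / (1 + (n-1) * rxx)
r_new = (5 * 0.53) / (1 + 4 * 0.53)
r_new = 2.65 / 3.12
r_new = 0.8494

0.8494


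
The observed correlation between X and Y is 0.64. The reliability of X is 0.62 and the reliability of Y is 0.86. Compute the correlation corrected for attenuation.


r_corrected = rxy / sqrt(rxx * ryy)
= 0.64 / sqrt(0.62 * 0.86)
= 0.64 / sqrt(0.5332)
= 0.64 / 0.730205
r_corrected = 0.8765

0.8765


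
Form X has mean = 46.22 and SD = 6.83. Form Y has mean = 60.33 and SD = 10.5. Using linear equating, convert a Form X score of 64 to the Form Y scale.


slope = SD_Y / SD_X = 10.5 / 6.83 ~ 1.5373
intercept = mean_Y - slope * mean_X = 60.33 - (10.5 / 6.83) * 46.22 ~ -10.7256
Y = slope * X + intercept. To avoid rounding drift from the rounded slope/intercept, evaluate the equivalent form Y = mean_Y + SD_Y * (X - mean_X) / SD_X at full precision:
Y = 60.33 + 10.5 * (64 - 46.22) / 6.83
Y = 60.33 + 10.5 * 17.78 / 6.83
Y = 60.33 + 186.69 / 6.83
Y = 60.33 + 27.3338
Y = 87.6638

87.6638


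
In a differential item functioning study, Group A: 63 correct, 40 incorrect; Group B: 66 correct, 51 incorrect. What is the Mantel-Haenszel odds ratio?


Odds_A = 63/40 = 1.575
Odds_B = 66/51 = 1.2941
OR = Odds_A / Odds_B = 1.575 / 1.2941
Exactly, OR = (63 * 51) / (40 * 66) = 3213 / 2640
OR = 1.217

1.217


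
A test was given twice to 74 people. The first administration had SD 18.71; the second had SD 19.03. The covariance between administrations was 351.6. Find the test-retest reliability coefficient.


r = cov(X,Y) / (SD_X * SD_Y)
r = 351.6 / (18.71 * 19.03)
r = 351.6 / 356.0513
r = 0.9875

0.9875


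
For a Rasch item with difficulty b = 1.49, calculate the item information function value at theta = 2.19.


P = 1/(1+exp(-(2.19-1.49))) = 0.6682
I = P*(1-P) = 0.6682 * 0.3318
I = 0.2217

0.2217


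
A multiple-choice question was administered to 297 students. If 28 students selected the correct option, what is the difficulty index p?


Item difficulty p = number correct / total examinees
p = 28 / 297
p = 0.0943

0.0943


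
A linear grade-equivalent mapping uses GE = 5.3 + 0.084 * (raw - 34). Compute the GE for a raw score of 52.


raw - median = 52 - 34 = 18
slope * diff = 0.084 * 18 = 1.512
GE = 5.3 + 1.512
GE = 6.812

6.812


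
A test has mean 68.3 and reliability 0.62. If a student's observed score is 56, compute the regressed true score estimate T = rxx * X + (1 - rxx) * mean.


T_est = rxx * X + (1 - rxx) * mean
T_est = 0.62 * 56 + 0.38 * 68.3
T_est = 34.72 + 25.954
T_est = 60.674

60.674


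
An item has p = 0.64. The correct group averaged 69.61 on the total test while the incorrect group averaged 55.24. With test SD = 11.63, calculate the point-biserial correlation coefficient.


q = 1 - p = 0.36
rpb = ((M1 - M0) / SD) * sqrt(p * q)
rpb = ((69.61 - 55.24) / 11.63) * sqrt(0.64 * 0.36)
rpb = 0.5931

0.5931


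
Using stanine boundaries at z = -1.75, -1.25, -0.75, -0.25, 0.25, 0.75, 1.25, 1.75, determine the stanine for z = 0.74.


Stanine boundaries: [-1.75, -1.25, -0.75, -0.25, 0.25, 0.75, 1.25, 1.75]
z = 0.74
Check each boundary:
  z >= -1.75 -> could be stanine 2
  z >= -1.25 -> could be stanine 3
  z >= -0.75 -> could be stanine 4
  z >= -0.25 -> could be stanine 5
  z >= 0.25 -> could be stanine 6
  z < 0.75
  z < 1.25
  z < 1.75
Highest qualifying boundary gives stanine = 6

6


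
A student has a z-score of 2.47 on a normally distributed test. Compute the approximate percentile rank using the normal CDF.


CDF(z) = 0.5 * (1 + erf(z/sqrt(2)))
erf(1.7466) = 0.9865
CDF = 0.9932
Percentile rank = 0.9932 * 100 = 99.32

99.32


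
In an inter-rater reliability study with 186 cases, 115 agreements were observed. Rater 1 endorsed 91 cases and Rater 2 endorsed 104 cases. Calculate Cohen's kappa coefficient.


P_o = 115/186 = 0.61828
P_e = (91*104 + 95*82) / 34596 = 0.498728
kappa = (P_o - P_e) / (1 - P_e)
kappa = (0.61828 - 0.498728) / (1 - 0.498728)
kappa = 0.2385

0.2385


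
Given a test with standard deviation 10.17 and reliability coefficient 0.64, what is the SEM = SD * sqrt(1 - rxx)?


SEM = SD * sqrt(1 - rxx)
SEM = 10.17 * sqrt(1 - 0.64)
SEM = 10.17 * sqrt(0.36) = 10.17 * 0.6
SEM = 6.102

6.102


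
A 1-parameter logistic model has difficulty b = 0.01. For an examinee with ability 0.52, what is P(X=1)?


theta - b = 0.52 - 0.01 = 0.51
exp(-(theta - b)) = exp(-0.51) = 0.6005
P = 1 / (1 + 0.6005)
P = 0.6248

0.6248


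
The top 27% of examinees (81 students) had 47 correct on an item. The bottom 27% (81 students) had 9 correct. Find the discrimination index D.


p_upper = 47/81 = 0.5802
p_lower = 9/81 = 0.1111
D = 0.5802 - 0.1111 = 0.4691

0.4691


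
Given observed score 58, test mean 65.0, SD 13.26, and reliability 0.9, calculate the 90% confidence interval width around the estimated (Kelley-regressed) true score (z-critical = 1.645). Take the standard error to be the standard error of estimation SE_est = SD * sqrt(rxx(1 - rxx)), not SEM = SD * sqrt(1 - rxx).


True score estimate = 0.9*58 + 0.1*65.0 = 58.7
SE_est = SD * sqrt(rxx * (1 - rxx)) = 13.26 * sqrt(0.9 * 0.1) = 13.26 * sqrt(0.09) = 3.978
CI = T_est +/- z * SE_est, so width = 2 * z * SE_est = 2 * 1.645 * 3.978
Width = 13.0876

13.0876


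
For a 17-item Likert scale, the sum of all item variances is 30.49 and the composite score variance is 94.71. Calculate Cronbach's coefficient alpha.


alpha = (k/(k-1)) * (1 - sum(si^2)/s_total^2)
= (17/16) * (1 - 30.49/94.71)
alpha = 0.7204

0.7204


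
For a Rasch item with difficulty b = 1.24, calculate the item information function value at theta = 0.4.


P = 1/(1+exp(-(0.4-1.24))) = 0.3015
I = P*(1-P) = 0.3015 * 0.6985
I = 0.2106

0.2106


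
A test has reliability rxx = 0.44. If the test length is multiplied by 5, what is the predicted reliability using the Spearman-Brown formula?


r_new = (n * rxx) / (1 + (n-1) * rxx)
r_new = (5 * 0.44) / (1 + 4 * 0.44)
r_new = 2.2 / 2.76
r_new = 0.7971

0.7971


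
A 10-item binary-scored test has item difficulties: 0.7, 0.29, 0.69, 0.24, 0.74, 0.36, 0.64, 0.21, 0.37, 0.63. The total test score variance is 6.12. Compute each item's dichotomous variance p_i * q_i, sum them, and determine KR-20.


For each item, compute p_i * q_i:
  Item 1: 0.7 * 0.3 = 0.21
  Item 2: 0.29 * 0.71 = 0.2059
  Item 3: 0.69 * 0.31 = 0.2139
  Item 4: 0.24 * 0.76 = 0.1824
  Item 5: 0.74 * 0.26 = 0.1924
  Item 6: 0.36 * 0.64 = 0.2304
  Item 7: 0.64 * 0.36 = 0.2304
  Item 8: 0.21 * 0.79 = 0.1659
  Item 9: 0.37 * 0.63 = 0.2331
  Item 10: 0.63 * 0.37 = 0.2331
Sum(p_i * q_i) = 0.21 + 0.2059 + 0.2139 + 0.1824 + 0.1924 + 0.2304 + 0.2304 + 0.1659 + 0.2331 + 0.2331 = 2.0975
KR-20 = (k/(k-1)) * (1 - Sum(p_i*q_i) / Var_total)
= (10/9) * (1 - 2.0975/6.12)
= 1.1111 * 0.6573
KR-20 = 0.7303

0.7303


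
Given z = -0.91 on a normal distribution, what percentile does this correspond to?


CDF(z) = 0.5 * (1 + erf(z/sqrt(2)))
erf(-0.6435) = -0.6372
CDF = 0.1814
Percentile rank = 0.1814 * 100 = 18.14

18.14


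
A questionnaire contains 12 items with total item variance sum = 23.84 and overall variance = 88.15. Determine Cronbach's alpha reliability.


alpha = (k/(k-1)) * (1 - sum(si^2)/s_total^2)
= (12/11) * (1 - 23.84/88.15)
alpha = 0.7959

0.7959


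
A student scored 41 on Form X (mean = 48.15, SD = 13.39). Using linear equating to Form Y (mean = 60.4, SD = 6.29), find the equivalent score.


slope = SD_Y / SD_X = 6.29 / 13.39 ~ 0.4698
intercept = mean_Y - slope * mean_X = 60.4 - (6.29 / 13.39) * 48.15 ~ 37.7814
Y = slope * X + intercept. To avoid rounding drift from the rounded slope/intercept, evaluate the equivalent form Y = mean_Y + SD_Y * (X - mean_X) / SD_X at full precision:
Y = 60.4 + 6.29 * (41 - 48.15) / 13.39
Y = 60.4 - 6.29 * 7.15 / 13.39
Y = 60.4 - 44.9735 / 13.39
Y = 60.4 - 3.3587
Y = 57.0413

57.0413


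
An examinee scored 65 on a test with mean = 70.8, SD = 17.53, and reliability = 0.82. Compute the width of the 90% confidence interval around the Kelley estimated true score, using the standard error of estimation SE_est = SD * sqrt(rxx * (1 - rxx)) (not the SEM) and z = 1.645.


True score estimate = 0.82*65 + 0.18*70.8 = 66.044
SE_est = SD * sqrt(rxx * (1 - rxx)) = 17.53 * sqrt(0.82 * 0.18) = 17.53 * sqrt(0.1476) = 6.734806
CI = T_est +/- z * SE_est, so width = 2 * z * SE_est = 2 * 1.645 * 6.734806
Width = 22.1575

22.1575


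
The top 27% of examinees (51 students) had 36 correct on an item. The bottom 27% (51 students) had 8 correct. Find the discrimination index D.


p_upper = 36/51 = 0.7059
p_lower = 8/51 = 0.1569
D = 0.7059 - 0.1569 = 0.549

0.549


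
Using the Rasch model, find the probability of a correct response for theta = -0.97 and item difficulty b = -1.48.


theta - b = -0.97 - -1.48 = 0.51
exp(-(theta - b)) = exp(-0.51) = 0.6005
P = 1 / (1 + 0.6005)
P = 0.6248

0.6248


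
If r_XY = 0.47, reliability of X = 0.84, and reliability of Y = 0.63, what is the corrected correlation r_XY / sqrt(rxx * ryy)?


r_corrected = rxy / sqrt(rxx * ryy)
= 0.47 / sqrt(0.84 * 0.63)
= 0.47 / sqrt(0.5292)
= 0.47 / 0.727461
r_corrected = 0.6461

0.6461


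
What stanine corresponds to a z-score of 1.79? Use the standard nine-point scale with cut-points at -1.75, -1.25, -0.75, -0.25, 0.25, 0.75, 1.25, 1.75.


Stanine boundaries: [-1.75, -1.25, -0.75, -0.25, 0.25, 0.75, 1.25, 1.75]
z = 1.79
Check each boundary:
  z >= -1.75 -> could be stanine 2
  z >= -1.25 -> could be stanine 3
  z >= -0.75 -> could be stanine 4
  z >= -0.25 -> could be stanine 5
  z >= 0.25 -> could be stanine 6
  z >= 0.75 -> could be stanine 7
  z >= 1.25 -> could be stanine 8
  z >= 1.75 -> could be stanine 9
Highest qualifying boundary gives stanine = 9

9


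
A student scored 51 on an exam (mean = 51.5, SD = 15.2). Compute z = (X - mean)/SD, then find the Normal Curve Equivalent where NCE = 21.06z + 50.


z = (X - mean) / SD = (51 - 51.5) / 15.2
z = -0.5 / 15.2
z = -0.0329
NCE = NCE = 21.06z + 50
Carry z at full precision (z = -0.5 / 15.2) into the conversion:
NCE = 21.06 * (-0.5 / 15.2) + 50 = -10.53 / 15.2 + 50
NCE = -0.6928 + 50
NCE = 49.3072

49.3072


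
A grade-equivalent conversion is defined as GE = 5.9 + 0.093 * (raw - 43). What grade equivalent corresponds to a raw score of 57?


raw - median = 57 - 43 = 14
slope * diff = 0.093 * 14 = 1.302
GE = 5.9 + 1.302
GE = 7.202

7.202


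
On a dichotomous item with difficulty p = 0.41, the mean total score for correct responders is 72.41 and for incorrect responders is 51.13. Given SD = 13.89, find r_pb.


q = 1 - p = 0.59
rpb = ((M1 - M0) / SD) * sqrt(p * q)
rpb = ((72.41 - 51.13) / 13.89) * sqrt(0.41 * 0.59)
rpb = 0.7535

0.7535


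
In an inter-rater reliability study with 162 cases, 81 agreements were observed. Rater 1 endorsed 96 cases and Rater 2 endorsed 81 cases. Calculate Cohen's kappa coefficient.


P_o = 81/162 = 0.5
P_e = (96*81 + 66*81) / 26244 = 0.5
kappa = (P_o - P_e) / (1 - P_e)
kappa = (0.5 - 0.5) / (1 - 0.5)
kappa = 0.0

0.0


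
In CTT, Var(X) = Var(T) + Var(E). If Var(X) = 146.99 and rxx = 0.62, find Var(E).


var_true = rxx * var_obs = 0.62 * 146.99 = 91.1338
var_error = var_obs - var_true
var_error = 146.99 - 91.1338
var_error = 55.8562

55.8562


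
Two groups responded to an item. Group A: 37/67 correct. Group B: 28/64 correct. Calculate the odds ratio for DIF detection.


Odds_A = 37/30 = 1.2333
Odds_B = 28/36 = 0.7778
OR = Odds_A / Odds_B = 1.2333 / 0.7778
Exactly, OR = (37 * 36) / (30 * 28) = 1332 / 840
OR = 1.5857

1.5857


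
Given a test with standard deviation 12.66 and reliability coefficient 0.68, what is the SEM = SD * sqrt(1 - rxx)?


SEM = SD * sqrt(1 - rxx)
SEM = 12.66 * sqrt(1 - 0.68)
SEM = 12.66 * sqrt(0.32) = 12.66 * 0.565685
SEM = 7.1616

7.1616


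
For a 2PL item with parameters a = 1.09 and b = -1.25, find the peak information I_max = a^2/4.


For 2PL, max info at theta = b = -1.25
I_max = a^2 / 4 = 1.09^2 / 4
= 1.1881 / 4
I_max = 0.297

0.297


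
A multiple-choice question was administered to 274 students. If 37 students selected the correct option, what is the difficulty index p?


Item difficulty p = number correct / total examinees
p = 37 / 274
p = 0.135

0.135


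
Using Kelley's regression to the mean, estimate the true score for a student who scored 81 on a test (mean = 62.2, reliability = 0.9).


T_est = rxx * X + (1 - rxx) * mean
T_est = 0.9 * 81 + 0.1 * 62.2
T_est = 72.9 + 6.22
T_est = 79.12

79.12


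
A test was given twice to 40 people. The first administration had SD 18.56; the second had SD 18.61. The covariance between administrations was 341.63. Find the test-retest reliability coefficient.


r = cov(X,Y) / (SD_X * SD_Y)
r = 341.63 / (18.56 * 18.61)
r = 341.63 / 345.4016
r = 0.9891

0.9891


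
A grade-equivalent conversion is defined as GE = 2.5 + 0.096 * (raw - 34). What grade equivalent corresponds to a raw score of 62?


raw - median = 62 - 34 = 28
slope * diff = 0.096 * 28 = 2.688
GE = 2.5 + 2.688
GE = 5.188

5.188


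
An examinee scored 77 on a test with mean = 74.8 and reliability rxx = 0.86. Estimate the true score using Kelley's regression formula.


T_est = rxx * X + (1 - rxx) * mean
T_est = 0.86 * 77 + 0.14 * 74.8
T_est = 66.22 + 10.472
T_est = 76.692

76.692


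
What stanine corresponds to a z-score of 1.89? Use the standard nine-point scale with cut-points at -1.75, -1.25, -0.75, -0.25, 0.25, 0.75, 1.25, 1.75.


Stanine boundaries: [-1.75, -1.25, -0.75, -0.25, 0.25, 0.75, 1.25, 1.75]
z = 1.89
Check each boundary:
  z >= -1.75 -> could be stanine 2
  z >= -1.25 -> could be stanine 3
  z >= -0.75 -> could be stanine 4
  z >= -0.25 -> could be stanine 5
  z >= 0.25 -> could be stanine 6
  z >= 0.75 -> could be stanine 7
  z >= 1.25 -> could be stanine 8
  z >= 1.75 -> could be stanine 9
Highest qualifying boundary gives stanine = 9

9


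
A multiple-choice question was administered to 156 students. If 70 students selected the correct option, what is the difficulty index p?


Item difficulty p = number correct / total examinees
p = 70 / 156
p = 0.4487

0.4487


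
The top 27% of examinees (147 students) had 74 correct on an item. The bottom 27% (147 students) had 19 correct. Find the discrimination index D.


p_upper = 74/147 = 0.5034
p_lower = 19/147 = 0.1293
D = 0.5034 - 0.1293 = 0.3741

0.3741


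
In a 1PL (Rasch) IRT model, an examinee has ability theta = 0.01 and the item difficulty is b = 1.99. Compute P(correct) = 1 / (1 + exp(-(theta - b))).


theta - b = 0.01 - 1.99 = -1.98
exp(-(theta - b)) = exp(1.98) = 7.2427
P = 1 / (1 + 7.2427)
P = 0.1213

0.1213


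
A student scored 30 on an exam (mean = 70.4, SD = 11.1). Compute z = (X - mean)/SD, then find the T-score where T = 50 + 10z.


z = (X - mean) / SD = (30 - 70.4) / 11.1
z = -40.4 / 11.1
z = -3.6396
T-score = T = 50 + 10z
Carry z at full precision (z = -40.4 / 11.1) into the conversion:
T-score = 50 + 10 * (-40.4 / 11.1) = 50 + -404 / 11.1
T-score = 50 + -36.3964
T-score = 13.6036

13.6036


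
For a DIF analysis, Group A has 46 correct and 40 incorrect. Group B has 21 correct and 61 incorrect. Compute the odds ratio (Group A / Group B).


Odds_A = 46/40 = 1.15
Odds_B = 21/61 = 0.3443
OR = Odds_A / Odds_B = 1.15 / 0.3443
Exactly, OR = (46 * 61) / (40 * 21) = 2806 / 840
OR = 3.3405

3.3405


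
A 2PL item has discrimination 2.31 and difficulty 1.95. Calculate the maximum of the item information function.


For 2PL, max info at theta = b = 1.95
I_max = a^2 / 4 = 2.31^2 / 4
= 5.3361 / 4
I_max = 1.334

1.334


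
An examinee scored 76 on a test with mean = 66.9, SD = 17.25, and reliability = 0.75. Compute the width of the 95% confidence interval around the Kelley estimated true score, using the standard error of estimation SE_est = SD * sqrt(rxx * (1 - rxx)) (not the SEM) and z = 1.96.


True score estimate = 0.75*76 + 0.25*66.9 = 73.725
SE_est = SD * sqrt(rxx * (1 - rxx)) = 17.25 * sqrt(0.75 * 0.25) = 17.25 * sqrt(0.1875) = 7.469469
CI = T_est +/- z * SE_est, so width = 2 * z * SE_est = 2 * 1.96 * 7.469469
Width = 29.2803

29.2803


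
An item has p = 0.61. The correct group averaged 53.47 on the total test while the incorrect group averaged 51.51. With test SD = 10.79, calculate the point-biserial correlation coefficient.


q = 1 - p = 0.39
rpb = ((M1 - M0) / SD) * sqrt(p * q)
rpb = ((53.47 - 51.51) / 10.79) * sqrt(0.61 * 0.39)
rpb = 0.0886

0.0886


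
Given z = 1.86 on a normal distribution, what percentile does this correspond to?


CDF(z) = 0.5 * (1 + erf(z/sqrt(2)))
erf(1.3152) = 0.9371
CDF = 0.9686
Percentile rank = 0.9686 * 100 = 96.86

96.86


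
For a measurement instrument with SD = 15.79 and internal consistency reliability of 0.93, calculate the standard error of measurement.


SEM = SD * sqrt(1 - rxx)
SEM = 15.79 * sqrt(1 - 0.93)
SEM = 15.79 * sqrt(0.07) = 15.79 * 0.264575
SEM = 4.1776

4.1776


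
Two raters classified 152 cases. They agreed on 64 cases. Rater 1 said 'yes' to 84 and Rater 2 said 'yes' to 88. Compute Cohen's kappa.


P_o = 64/152 = 0.421053
P_e = (84*88 + 68*64) / 23104 = 0.50831
kappa = (P_o - P_e) / (1 - P_e)
kappa = (0.421053 - 0.50831) / (1 - 0.50831)
kappa = -0.1775

-0.1775


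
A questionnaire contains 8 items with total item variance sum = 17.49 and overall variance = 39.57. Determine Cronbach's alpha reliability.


alpha = (k/(k-1)) * (1 - sum(si^2)/s_total^2)
= (8/7) * (1 - 17.49/39.57)
alpha = 0.6377

0.6377


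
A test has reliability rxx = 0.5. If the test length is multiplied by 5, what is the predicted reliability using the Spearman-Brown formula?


r_new = (n * rxx) / (1 + (n-1) * rxx)
r_new = (5 * 0.5) / (1 + 4 * 0.5)
r_new = 2.5 / 3.0
r_new = 0.8333

0.8333


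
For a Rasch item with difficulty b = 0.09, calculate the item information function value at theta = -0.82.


P = 1/(1+exp(-(-0.82-0.09))) = 0.287
I = P*(1-P) = 0.287 * 0.713
I = 0.2046

0.2046


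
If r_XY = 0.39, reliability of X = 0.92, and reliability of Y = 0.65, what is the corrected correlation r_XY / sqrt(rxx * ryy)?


r_corrected = rxy / sqrt(rxx * ryy)
= 0.39 / sqrt(0.92 * 0.65)
= 0.39 / sqrt(0.598)
= 0.39 / 0.773305
r_corrected = 0.5043

0.5043


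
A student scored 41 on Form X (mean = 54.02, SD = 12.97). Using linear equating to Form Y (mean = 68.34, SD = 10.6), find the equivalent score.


slope = SD_Y / SD_X = 10.6 / 12.97 ~ 0.8173
intercept = mean_Y - slope * mean_X = 68.34 - (10.6 / 12.97) * 54.02 ~ 24.191
Y = slope * X + intercept. To avoid rounding drift from the rounded slope/intercept, evaluate the equivalent form Y = mean_Y + SD_Y * (X - mean_X) / SD_X at full precision:
Y = 68.34 + 10.6 * (41 - 54.02) / 12.97
Y = 68.34 - 10.6 * 13.02 / 12.97
Y = 68.34 - 138.012 / 12.97
Y = 68.34 - 10.6409
Y = 57.6991

57.6991


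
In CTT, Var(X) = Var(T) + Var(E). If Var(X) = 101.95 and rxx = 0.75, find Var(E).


var_true = rxx * var_obs = 0.75 * 101.95 = 76.4625
var_error = var_obs - var_true
var_error = 101.95 - 76.4625
var_error = 25.4875

25.4875


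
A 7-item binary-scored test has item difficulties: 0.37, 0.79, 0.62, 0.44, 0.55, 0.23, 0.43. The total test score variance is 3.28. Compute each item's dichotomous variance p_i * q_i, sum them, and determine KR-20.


For each item, compute p_i * q_i:
  Item 1: 0.37 * 0.63 = 0.2331
  Item 2: 0.79 * 0.21 = 0.1659
  Item 3: 0.62 * 0.38 = 0.2356
  Item 4: 0.44 * 0.56 = 0.2464
  Item 5: 0.55 * 0.45 = 0.2475
  Item 6: 0.23 * 0.77 = 0.1771
  Item 7: 0.43 * 0.57 = 0.2451
Sum(p_i * q_i) = 0.2331 + 0.1659 + 0.2356 + 0.2464 + 0.2475 + 0.1771 + 0.2451 = 1.5507
KR-20 = (k/(k-1)) * (1 - Sum(p_i*q_i) / Var_total)
= (7/6) * (1 - 1.5507/3.28)
= 1.1667 * 0.5272
KR-20 = 0.6151

0.6151


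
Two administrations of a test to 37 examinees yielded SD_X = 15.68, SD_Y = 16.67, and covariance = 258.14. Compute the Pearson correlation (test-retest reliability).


r = cov(X,Y) / (SD_X * SD_Y)
r = 258.14 / (15.68 * 16.67)
r = 258.14 / 261.3856
r = 0.9876

0.9876


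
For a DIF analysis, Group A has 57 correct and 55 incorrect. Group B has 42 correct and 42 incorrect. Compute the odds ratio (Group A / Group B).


Odds_A = 57/55 = 1.0364
Odds_B = 42/42 = 1.0
OR = Odds_A / Odds_B = 1.0364 / 1.0
Exactly, OR = (57 * 42) / (55 * 42) = 2394 / 2310
OR = 1.0364

1.0364


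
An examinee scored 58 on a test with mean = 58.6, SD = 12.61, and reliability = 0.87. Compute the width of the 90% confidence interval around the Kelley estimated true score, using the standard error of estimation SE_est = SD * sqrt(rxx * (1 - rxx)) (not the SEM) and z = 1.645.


True score estimate = 0.87*58 + 0.13*58.6 = 58.078
SE_est = SD * sqrt(rxx * (1 - rxx)) = 12.61 * sqrt(0.87 * 0.13) = 12.61 * sqrt(0.1131) = 4.240786
CI = T_est +/- z * SE_est, so width = 2 * z * SE_est = 2 * 1.645 * 4.240786
Width = 13.9522

13.9522


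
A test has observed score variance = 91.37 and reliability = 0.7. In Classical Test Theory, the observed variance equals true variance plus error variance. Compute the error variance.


var_true = rxx * var_obs = 0.7 * 91.37 = 63.959
var_error = var_obs - var_true
var_error = 91.37 - 63.959
var_error = 27.411

27.411


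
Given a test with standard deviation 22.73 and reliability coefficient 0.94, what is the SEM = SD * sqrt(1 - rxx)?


SEM = SD * sqrt(1 - rxx)
SEM = 22.73 * sqrt(1 - 0.94)
SEM = 22.73 * sqrt(0.06) = 22.73 * 0.244949
SEM = 5.5677

5.5677


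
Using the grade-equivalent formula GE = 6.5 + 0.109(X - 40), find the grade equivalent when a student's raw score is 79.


raw - median = 79 - 40 = 39
slope * diff = 0.109 * 39 = 4.251
GE = 6.5 + 4.251
GE = 10.751

10.751


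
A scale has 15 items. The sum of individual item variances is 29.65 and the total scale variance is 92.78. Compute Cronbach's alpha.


alpha = (k/(k-1)) * (1 - sum(si^2)/s_total^2)
= (15/14) * (1 - 29.65/92.78)
alpha = 0.729

0.729


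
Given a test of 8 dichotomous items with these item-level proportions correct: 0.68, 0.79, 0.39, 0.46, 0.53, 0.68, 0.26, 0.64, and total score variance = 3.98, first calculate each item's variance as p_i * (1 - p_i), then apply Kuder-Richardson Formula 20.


For each item, compute p_i * q_i:
  Item 1: 0.68 * 0.32 = 0.2176
  Item 2: 0.79 * 0.21 = 0.1659
  Item 3: 0.39 * 0.61 = 0.2379
  Item 4: 0.46 * 0.54 = 0.2484
  Item 5: 0.53 * 0.47 = 0.2491
  Item 6: 0.68 * 0.32 = 0.2176
  Item 7: 0.26 * 0.74 = 0.1924
  Item 8: 0.64 * 0.36 = 0.2304
Sum(p_i * q_i) = 0.2176 + 0.1659 + 0.2379 + 0.2484 + 0.2491 + 0.2176 + 0.1924 + 0.2304 = 1.7593
KR-20 = (k/(k-1)) * (1 - Sum(p_i*q_i) / Var_total)
= (8/7) * (1 - 1.7593/3.98)
= 1.1429 * 0.558
KR-20 = 0.6377

0.6377


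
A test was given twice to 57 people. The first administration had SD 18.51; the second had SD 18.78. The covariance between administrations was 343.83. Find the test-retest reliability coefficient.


r = cov(X,Y) / (SD_X * SD_Y)
r = 343.83 / (18.51 * 18.78)
r = 343.83 / 347.6178
r = 0.9891

0.9891


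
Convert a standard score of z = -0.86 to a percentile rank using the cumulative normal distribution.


CDF(z) = 0.5 * (1 + erf(z/sqrt(2)))
erf(-0.6081) = -0.6102
CDF = 0.1949
Percentile rank = 0.1949 * 100 = 19.49

19.49


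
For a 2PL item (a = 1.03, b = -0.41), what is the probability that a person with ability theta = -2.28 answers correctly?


a*(theta - b) = 1.03 * (-2.28 - -0.41) = -1.9261
exp(--1.9261) = 6.8627
P = 1 / (1 + 6.8627)
P = 0.1272

0.1272


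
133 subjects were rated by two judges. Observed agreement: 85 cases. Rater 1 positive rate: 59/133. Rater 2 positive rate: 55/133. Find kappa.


P_o = 85/133 = 0.639098
P_e = (59*55 + 74*78) / 17689 = 0.509752
kappa = (P_o - P_e) / (1 - P_e)
kappa = (0.639098 - 0.509752) / (1 - 0.509752)
kappa = 0.2638

0.2638


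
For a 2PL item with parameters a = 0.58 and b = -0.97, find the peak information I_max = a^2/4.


For 2PL, max info at theta = b = -0.97
I_max = a^2 / 4 = 0.58^2 / 4
= 0.3364 / 4
I_max = 0.0841

0.0841


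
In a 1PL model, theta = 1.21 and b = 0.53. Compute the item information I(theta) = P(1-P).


P = 1/(1+exp(-(1.21-0.53))) = 0.6637
I = P*(1-P) = 0.6637 * 0.3363
I = 0.2232

0.2232


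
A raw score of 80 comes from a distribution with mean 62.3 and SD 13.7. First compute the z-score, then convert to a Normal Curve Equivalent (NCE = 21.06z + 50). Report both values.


z = (X - mean) / SD = (80 - 62.3) / 13.7
z = 17.7 / 13.7
z = 1.292
NCE = NCE = 21.06z + 50
Carry z at full precision (z = 17.7 / 13.7) into the conversion:
NCE = 21.06 * (17.7 / 13.7) + 50 = 372.762 / 13.7 + 50
NCE = 27.2089 + 50
NCE = 77.2089

77.2089


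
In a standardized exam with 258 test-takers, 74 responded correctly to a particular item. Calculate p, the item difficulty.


Item difficulty p = number correct / total examinees
p = 74 / 258
p = 0.2868

0.2868


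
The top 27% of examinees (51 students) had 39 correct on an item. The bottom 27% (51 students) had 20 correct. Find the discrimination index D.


p_upper = 39/51 = 0.7647
p_lower = 20/51 = 0.3922
D = 0.7647 - 0.3922 = 0.3725

0.3725


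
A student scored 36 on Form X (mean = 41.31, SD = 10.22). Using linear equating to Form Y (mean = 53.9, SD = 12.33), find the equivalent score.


slope = SD_Y / SD_X = 12.33 / 10.22 ~ 1.2065
intercept = mean_Y - slope * mean_X = 53.9 - (12.33 / 10.22) * 41.31 ~ 4.0612
Y = slope * X + intercept. To avoid rounding drift from the rounded slope/intercept, evaluate the equivalent form Y = mean_Y + SD_Y * (X - mean_X) / SD_X at full precision:
Y = 53.9 + 12.33 * (36 - 41.31) / 10.22
Y = 53.9 - 12.33 * 5.31 / 10.22
Y = 53.9 - 65.4723 / 10.22
Y = 53.9 - 6.4063
Y = 47.4937

47.4937


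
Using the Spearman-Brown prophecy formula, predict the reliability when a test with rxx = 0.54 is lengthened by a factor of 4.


r_new = (n * rxx) / (1 + (n-1) * rxx)
r_new = (4 * 0.54) / (1 + 3 * 0.54)
r_new = 2.16 / 2.62
r_new = 0.8244

0.8244


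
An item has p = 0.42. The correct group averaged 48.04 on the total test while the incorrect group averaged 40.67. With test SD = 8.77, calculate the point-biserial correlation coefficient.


q = 1 - p = 0.58
rpb = ((M1 - M0) / SD) * sqrt(p * q)
rpb = ((48.04 - 40.67) / 8.77) * sqrt(0.42 * 0.58)
rpb = 0.4148

0.4148


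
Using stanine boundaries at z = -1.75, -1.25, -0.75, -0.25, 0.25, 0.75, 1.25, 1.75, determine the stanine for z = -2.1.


Stanine boundaries: [-1.75, -1.25, -0.75, -0.25, 0.25, 0.75, 1.25, 1.75]
z = -2.1
Check each boundary:
  z < -1.75
  z < -1.25
  z < -0.75
  z < -0.25
  z < 0.25
  z < 0.75
  z < 1.25
  z < 1.75
Highest qualifying boundary gives stanine = 1

1


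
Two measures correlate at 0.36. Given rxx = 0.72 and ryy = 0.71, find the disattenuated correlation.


r_corrected = rxy / sqrt(rxx * ryy)
= 0.36 / sqrt(0.72 * 0.71)
= 0.36 / sqrt(0.5112)
= 0.36 / 0.714983
r_corrected = 0.5035

0.5035


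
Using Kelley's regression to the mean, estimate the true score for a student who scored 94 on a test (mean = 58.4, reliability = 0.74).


T_est = rxx * X + (1 - rxx) * mean
T_est = 0.74 * 94 + 0.26 * 58.4
T_est = 69.56 + 15.184
T_est = 84.744

84.744


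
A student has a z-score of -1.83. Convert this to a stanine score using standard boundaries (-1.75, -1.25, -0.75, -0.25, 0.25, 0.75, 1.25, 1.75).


Stanine boundaries: [-1.75, -1.25, -0.75, -0.25, 0.25, 0.75, 1.25, 1.75]
z = -1.83
Check each boundary:
  z < -1.75
  z < -1.25
  z < -0.75
  z < -0.25
  z < 0.25
  z < 0.75
  z < 1.25
  z < 1.75
Highest qualifying boundary gives stanine = 1

1


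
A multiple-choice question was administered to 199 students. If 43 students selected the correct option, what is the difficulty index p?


Item difficulty p = number correct / total examinees
p = 43 / 199
p = 0.2161

0.2161


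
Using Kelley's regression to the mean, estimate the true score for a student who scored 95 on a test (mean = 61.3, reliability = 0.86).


T_est = rxx * X + (1 - rxx) * mean
T_est = 0.86 * 95 + 0.14 * 61.3
T_est = 81.7 + 8.582
T_est = 90.282

90.282


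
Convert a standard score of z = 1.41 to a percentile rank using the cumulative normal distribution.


CDF(z) = 0.5 * (1 + erf(z/sqrt(2)))
erf(0.997) = 0.8415
CDF = 0.9207
Percentile rank = 0.9207 * 100 = 92.07

92.07


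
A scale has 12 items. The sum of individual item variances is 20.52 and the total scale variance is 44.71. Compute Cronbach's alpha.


alpha = (k/(k-1)) * (1 - sum(si^2)/s_total^2)
= (12/11) * (1 - 20.52/44.71)
alpha = 0.5902

0.5902


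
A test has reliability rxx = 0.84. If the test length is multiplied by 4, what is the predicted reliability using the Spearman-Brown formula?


r_new = (n * rxx) / (1 + (n-1) * rxx)
r_new = (4 * 0.84) / (1 + 3 * 0.84)
r_new = 3.36 / 3.52
r_new = 0.9545

0.9545


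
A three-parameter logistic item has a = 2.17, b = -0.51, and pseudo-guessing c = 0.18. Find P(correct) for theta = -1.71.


logit = 2.17*(-1.71 - -0.51) = -2.604
P* = 1/(1 + exp(--2.604)) = 0.0689
P = 0.18 + (1 - 0.18) * 0.0689
P = 0.2365

0.2365


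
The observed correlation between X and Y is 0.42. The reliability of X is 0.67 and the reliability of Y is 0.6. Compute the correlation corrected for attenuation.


r_corrected = rxy / sqrt(rxx * ryy)
= 0.42 / sqrt(0.67 * 0.6)
= 0.42 / sqrt(0.402)
= 0.42 / 0.634035
r_corrected = 0.6624

0.6624


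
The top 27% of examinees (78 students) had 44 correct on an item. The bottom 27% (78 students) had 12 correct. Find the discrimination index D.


p_upper = 44/78 = 0.5641
p_lower = 12/78 = 0.1538
D = 0.5641 - 0.1538 = 0.4103

0.4103


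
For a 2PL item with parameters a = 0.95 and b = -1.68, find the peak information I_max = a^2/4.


For 2PL, max info at theta = b = -1.68
I_max = a^2 / 4 = 0.95^2 / 4
= 0.9025 / 4
I_max = 0.2256

0.2256


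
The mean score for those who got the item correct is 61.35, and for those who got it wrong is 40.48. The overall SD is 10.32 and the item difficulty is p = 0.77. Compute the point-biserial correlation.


q = 1 - p = 0.23
rpb = ((M1 - M0) / SD) * sqrt(p * q)
rpb = ((61.35 - 40.48) / 10.32) * sqrt(0.77 * 0.23)
rpb = 0.851

0.851


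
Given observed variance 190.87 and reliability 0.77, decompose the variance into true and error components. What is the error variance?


var_true = rxx * var_obs = 0.77 * 190.87 = 146.9699
var_error = var_obs - var_true
var_error = 190.87 - 146.9699
var_error = 43.9001

43.9001


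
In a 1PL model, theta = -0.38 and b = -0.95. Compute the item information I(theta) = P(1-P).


P = 1/(1+exp(-(-0.38--0.95))) = 0.6388
I = P*(1-P) = 0.6388 * 0.3612
I = 0.2307

0.2307


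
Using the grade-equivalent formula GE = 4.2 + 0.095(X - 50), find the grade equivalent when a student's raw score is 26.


raw - median = 26 - 50 = -24
slope * diff = 0.095 * -24 = -2.28
GE = 4.2 + -2.28
GE = 1.92

1.92


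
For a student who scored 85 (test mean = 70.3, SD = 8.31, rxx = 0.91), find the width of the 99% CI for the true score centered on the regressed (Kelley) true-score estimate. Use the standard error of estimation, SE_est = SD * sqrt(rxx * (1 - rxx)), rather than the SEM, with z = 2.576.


True score estimate = 0.91*85 + 0.09*70.3 = 83.677
SE_est = SD * sqrt(rxx * (1 - rxx)) = 8.31 * sqrt(0.91 * 0.09) = 8.31 * sqrt(0.0819) = 2.37817
CI = T_est +/- z * SE_est, so width = 2 * z * SE_est = 2 * 2.576 * 2.37817
Width = 12.2523

12.2523


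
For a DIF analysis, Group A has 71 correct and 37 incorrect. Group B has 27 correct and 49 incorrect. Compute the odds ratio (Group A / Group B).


Odds_A = 71/37 = 1.9189
Odds_B = 27/49 = 0.551
OR = Odds_A / Odds_B = 1.9189 / 0.551
Exactly, OR = (71 * 49) / (37 * 27) = 3479 / 999
OR = 3.4825

3.4825


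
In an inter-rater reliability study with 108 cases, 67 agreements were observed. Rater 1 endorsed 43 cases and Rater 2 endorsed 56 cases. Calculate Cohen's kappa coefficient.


P_o = 67/108 = 0.62037
P_e = (43*56 + 65*52) / 11664 = 0.496228
kappa = (P_o - P_e) / (1 - P_e)
kappa = (0.62037 - 0.496228) / (1 - 0.496228)
kappa = 0.2464

0.2464


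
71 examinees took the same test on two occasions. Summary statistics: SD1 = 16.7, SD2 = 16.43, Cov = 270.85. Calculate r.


r = cov(X,Y) / (SD_X * SD_Y)
r = 270.85 / (16.7 * 16.43)
r = 270.85 / 274.381
r = 0.9871

0.9871


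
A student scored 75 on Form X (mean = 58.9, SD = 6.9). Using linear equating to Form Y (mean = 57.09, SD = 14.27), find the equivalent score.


slope = SD_Y / SD_X = 14.27 / 6.9 ~ 2.0681
intercept = mean_Y - slope * mean_X = 57.09 - (14.27 / 6.9) * 58.9 ~ -64.722
Y = slope * X + intercept. To avoid rounding drift from the rounded slope/intercept, evaluate the equivalent form Y = mean_Y + SD_Y * (X - mean_X) / SD_X at full precision:
Y = 57.09 + 14.27 * (75 - 58.9) / 6.9
Y = 57.09 + 14.27 * 16.1 / 6.9
Y = 57.09 + 229.747 / 6.9
Y = 57.09 + 33.2967
Y = 90.3867

90.3867


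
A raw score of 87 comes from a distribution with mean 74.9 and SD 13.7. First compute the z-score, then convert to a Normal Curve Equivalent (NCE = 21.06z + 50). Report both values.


z = (X - mean) / SD = (87 - 74.9) / 13.7
z = 12.1 / 13.7
z = 0.8832
NCE = NCE = 21.06z + 50
Carry z at full precision (z = 12.1 / 13.7) into the conversion:
NCE = 21.06 * (12.1 / 13.7) + 50 = 254.826 / 13.7 + 50
NCE = 18.6004 + 50
NCE = 68.6004

68.6004


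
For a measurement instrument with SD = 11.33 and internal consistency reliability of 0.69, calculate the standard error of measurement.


SEM = SD * sqrt(1 - rxx)
SEM = 11.33 * sqrt(1 - 0.69)
SEM = 11.33 * sqrt(0.31) = 11.33 * 0.556776
SEM = 6.3083

6.3083


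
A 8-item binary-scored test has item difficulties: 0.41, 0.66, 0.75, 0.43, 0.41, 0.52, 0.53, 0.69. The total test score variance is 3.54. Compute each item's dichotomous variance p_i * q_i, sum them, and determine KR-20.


For each item, compute p_i * q_i:
  Item 1: 0.41 * 0.59 = 0.2419
  Item 2: 0.66 * 0.34 = 0.2244
  Item 3: 0.75 * 0.25 = 0.1875
  Item 4: 0.43 * 0.57 = 0.2451
  Item 5: 0.41 * 0.59 = 0.2419
  Item 6: 0.52 * 0.48 = 0.2496
  Item 7: 0.53 * 0.47 = 0.2491
  Item 8: 0.69 * 0.31 = 0.2139
Sum(p_i * q_i) = 0.2419 + 0.2244 + 0.1875 + 0.2451 + 0.2419 + 0.2496 + 0.2491 + 0.2139 = 1.8534
KR-20 = (k/(k-1)) * (1 - Sum(p_i*q_i) / Var_total)
= (8/7) * (1 - 1.8534/3.54)
= 1.1429 * 0.4764
KR-20 = 0.5445

0.5445


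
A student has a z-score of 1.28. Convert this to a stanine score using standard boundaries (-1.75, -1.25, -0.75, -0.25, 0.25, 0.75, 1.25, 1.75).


Stanine boundaries: [-1.75, -1.25, -0.75, -0.25, 0.25, 0.75, 1.25, 1.75]
z = 1.28
Check each boundary:
  z >= -1.75 -> could be stanine 2
  z >= -1.25 -> could be stanine 3
  z >= -0.75 -> could be stanine 4
  z >= -0.25 -> could be stanine 5
  z >= 0.25 -> could be stanine 6
  z >= 0.75 -> could be stanine 7
  z >= 1.25 -> could be stanine 8
  z < 1.75
Highest qualifying boundary gives stanine = 8

8
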